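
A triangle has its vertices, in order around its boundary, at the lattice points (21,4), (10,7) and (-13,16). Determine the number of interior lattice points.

Using the shoelace formula, 2A = |[21·7 − 10·4] + [10·16 − (-13)·7] + [(-13)·4 − 21·16]| = 30, so the area is 15.
Summing gcd(|Δx|,|Δy|) over the edges gives the boundary count: gcd(11,3) + gcd(23,9) + gcd(34,12) = 1+1+2 = 4.
Pick's theorem gives I = A − B/2 + 1 = 15 − 4/2 + 1 = 14.

14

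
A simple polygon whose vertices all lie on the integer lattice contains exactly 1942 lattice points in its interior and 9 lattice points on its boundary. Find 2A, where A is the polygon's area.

3891

By Pick's theorem, A = I + B/2 − 1 = 1942 + 9/2 − 1 = 3891/2.
Hence 2A = 3891.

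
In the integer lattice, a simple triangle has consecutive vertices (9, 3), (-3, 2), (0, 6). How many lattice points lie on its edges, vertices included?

5

The number of boundary lattice points is Σ gcd(|Δx|,|Δy|) = gcd(12,1) + gcd(3,4) + gcd(9,3) = 1+1+3 = 5.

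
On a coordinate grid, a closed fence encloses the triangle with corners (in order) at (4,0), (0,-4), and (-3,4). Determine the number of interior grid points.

The shoelace formula gives twice the area as |[4·(-4) − 0·0] + [0·4 − (-3)·(-4)] + [(-3)·0 − 4·4]| = 44, so the area is 22.
Summing gcd(|Δx|,|Δy|) over the edges gives the boundary count: gcd(4,4) + gcd(3,8) + gcd(7,4) = 4+1+1 = 6.
Pick's theorem gives I = A − B/2 + 1 = 22 − 6/2 + 1 = 20.

20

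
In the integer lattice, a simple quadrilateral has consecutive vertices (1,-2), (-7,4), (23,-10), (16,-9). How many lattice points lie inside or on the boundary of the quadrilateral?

55

Using the shoelace formula, 2A = |(1·4 − (-7)·(-2)) + ((-7)·(-10) − 23·4) + (23·(-9) − 16·(-10)) + (16·(-2) − 1·(-9))| = 102, so the area is 51.
Along each edge there are gcd(|Δx|,|Δy|)+1 lattice points, so counting each shared vertex once the boundary has gcd(8,6) + gcd(30,14) + gcd(7,1) + gcd(15,7) = 2+2+1+1 = 6.
Pick's theorem gives I = A − B/2 + 1 = 51 − 6/2 + 1 = 49, so the closed region contains I + B = 49 + 6 = 55 lattice points.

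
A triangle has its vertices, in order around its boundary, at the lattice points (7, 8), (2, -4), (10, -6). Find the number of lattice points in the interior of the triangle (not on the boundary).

Using the shoelace formula, 2A = |(7·(-4) − 2·8) + (2·(-6) − 10·(-4)) + (10·8 − 7·(-6))| = 106, so the area is 53.
Along each edge there are gcd(|Δx|,|Δy|)+1 lattice points, so counting each shared vertex once the boundary has gcd(5,12) + gcd(8,2) + gcd(3,14) = 1+2+1 = 4.
By Pick's theorem A = I + B/2 − 1, so I = 53 − 4/2 + 1 = 52.

52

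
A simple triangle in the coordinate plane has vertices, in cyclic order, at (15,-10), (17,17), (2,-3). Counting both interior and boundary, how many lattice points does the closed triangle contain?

187

By the shoelace formula, twice the signed area is |[15·17 − 17·(-10)] + [17·(-3) − 2·17] + [2·(-10) − 15·(-3)]| = 365, so the area is 365/2.
Summing gcd(|Δx|,|Δy|) over the edges gives the boundary count: gcd(2,27) + gcd(15,20) + gcd(13,7) = 1+5+1 = 7.
Pick's theorem gives I = A − B/2 + 1 = 365/2 − 7/2 + 1 = 180, so the closed region contains I + B = 180 + 7 = 187 lattice points.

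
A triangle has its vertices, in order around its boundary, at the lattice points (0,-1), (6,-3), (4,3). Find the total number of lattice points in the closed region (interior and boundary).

21

Using the shoelace formula, 2A = |[0·(-3) − 6·(-1)] + [6·3 − 4·(-3)] + [4·(-1) − 0·3]| = 32, so the area is 16.
Along each edge there are gcd(|Δx|,|Δy|)+1 lattice points, so counting each shared vertex once the boundary has gcd(6,2) + gcd(2,6) + gcd(4,4) = 2+2+4 = 8.
Pick's theorem gives I = A − B/2 + 1 = 16 − 8/2 + 1 = 13, so the closed region contains I + B = 13 + 8 = 21 lattice points.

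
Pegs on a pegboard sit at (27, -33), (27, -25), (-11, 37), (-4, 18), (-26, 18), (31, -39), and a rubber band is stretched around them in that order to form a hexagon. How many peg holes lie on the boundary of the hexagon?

92

The number of boundary lattice points is Σ gcd(|Δx|,|Δy|) = gcd(0,8) + gcd(38,62) + gcd(7,19) + gcd(22,0) + gcd(57,57) + gcd(4,6) = 8+2+1+22+57+2 = 92.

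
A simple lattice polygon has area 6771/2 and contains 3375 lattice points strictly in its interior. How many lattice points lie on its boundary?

23

Pick's theorem gives A = I + B/2 − 1, so B = 2(A − I + 1) = 2(6771/2 − 3375 + 1) = 23.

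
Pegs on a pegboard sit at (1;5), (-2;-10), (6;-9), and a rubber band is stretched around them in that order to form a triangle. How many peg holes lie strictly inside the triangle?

57

Using the shoelace formula, 2A = |(1·(-10) − (-2)·5) + ((-2)·(-9) − 6·(-10)) + (6·5 − 1·(-9))| = 117, so the area is 117/2.
Summing gcd(|Δx|,|Δy|) over the edges gives the boundary count: gcd(3,15) + gcd(8,1) + gcd(5,14) = 3+1+1 = 5.
By Pick's theorem A = I + B/2 − 1, so I = 117/2 − 5/2 + 1 = 57.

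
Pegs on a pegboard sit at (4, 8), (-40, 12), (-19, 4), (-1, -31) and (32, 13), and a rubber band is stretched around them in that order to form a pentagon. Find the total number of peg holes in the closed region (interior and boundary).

1116

The shoelace formula gives twice the area as |[4·12 − (-40)·8] + [(-40)·4 − (-19)·12] + [(-19)·(-31) − (-1)·4] + [(-1)·13 − 32·(-31)] + [32·8 − 4·13]| = 2212, so the area is 1106.
Summing gcd(|Δx|,|Δy|) over the edges gives the boundary count: gcd(44,4) + gcd(21,8) + gcd(18,35) + gcd(33,44) + gcd(28,5) = 4+1+1+11+1 = 18.
Pick's theorem gives I = A − B/2 + 1 = 1106 − 18/2 + 1 = 1098, so the closed region contains I + B = 1098 + 18 = 1116 lattice points.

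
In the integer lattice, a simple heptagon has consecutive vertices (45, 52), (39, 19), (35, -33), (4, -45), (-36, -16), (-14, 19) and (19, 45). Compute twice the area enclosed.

Using the shoelace formula, 2A = |(45·19 − 39·52) + (39·(-33) − 35·19) + (35·(-45) − 4·(-33)) + (4·(-16) − (-36)·(-45)) + ((-36)·19 − (-14)·(-16)) + ((-14)·45 − 19·19) + (19·52 − 45·45)| = 9188, so the area is 4594.

9188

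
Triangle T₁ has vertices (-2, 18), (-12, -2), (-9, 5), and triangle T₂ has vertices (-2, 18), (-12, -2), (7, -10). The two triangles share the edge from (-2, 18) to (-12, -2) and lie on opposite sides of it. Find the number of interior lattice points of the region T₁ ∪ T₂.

The union is the simple quadrilateral with vertices (-2, 18), (-9, 5), (-12, -2), (7, -10) in order.
The shoelace formula gives twice the area as |[(-2)·5 − (-9)·18] + [(-9)·(-2) − (-12)·5] + [(-12)·(-10) − 7·(-2)] + [7·18 − (-2)·(-10)]| = 470, so the area is 235.
Along each edge there are gcd(|Δx|,|Δy|)+1 lattice points, so counting each shared vertex once the boundary has gcd(7,13) + gcd(3,7) + gcd(19,8) + gcd(9,28) = 1+1+1+1 = 4.
By Pick's theorem I = A − B/2 + 1 = 235 − 4/2 + 1 = 234.

234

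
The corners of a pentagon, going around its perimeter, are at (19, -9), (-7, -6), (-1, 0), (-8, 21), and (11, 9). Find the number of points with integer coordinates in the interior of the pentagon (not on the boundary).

Using the shoelace formula, 2A = |[19·(-6) − (-7)·(-9)] + [(-7)·0 − (-1)·(-6)] + [(-1)·21 − (-8)·0] + [(-8)·9 − 11·21] + [11·(-9) − 19·9]| = 777, so the area is 777/2.
The number of boundary lattice points is Σ gcd(|Δx|,|Δy|) = gcd(26,3) + gcd(6,6) + gcd(7,21) + gcd(19,12) + gcd(8,18) = 1+6+7+1+2 = 17.
Pick's theorem gives I = A − B/2 + 1 = 777/2 − 17/2 + 1 = 381.

381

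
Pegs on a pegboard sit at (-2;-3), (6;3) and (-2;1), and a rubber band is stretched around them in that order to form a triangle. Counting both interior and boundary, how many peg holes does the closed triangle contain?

21

By the shoelace formula, twice the signed area is |((-2)·3 − 6·(-3)) + (6·1 − (-2)·3) + ((-2)·(-3) − (-2)·1)| = 32, so the area is 16.
Along each edge there are gcd(|Δx|,|Δy|)+1 lattice points, so counting each shared vertex once the boundary has gcd(8,6) + gcd(8,2) + gcd(0,4) = 2+2+4 = 8.
Pick's theorem gives I = A − B/2 + 1 = 16 − 8/2 + 1 = 13, so the closed region contains I + B = 13 + 8 = 21 lattice points.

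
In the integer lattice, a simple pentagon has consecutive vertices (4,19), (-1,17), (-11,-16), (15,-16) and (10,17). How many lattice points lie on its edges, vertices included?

31

The number of boundary lattice points is Σ gcd(|Δx|,|Δy|) = gcd(5,2) + gcd(10,33) + gcd(26,0) + gcd(5,33) + gcd(6,2) = 1+1+26+1+2 = 31.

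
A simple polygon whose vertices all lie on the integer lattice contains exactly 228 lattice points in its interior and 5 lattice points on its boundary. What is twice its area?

Pick's theorem states A = I + B/2 − 1, so A = 228 + 5/2 − 1 = 459/2.
Hence 2A = 459.

459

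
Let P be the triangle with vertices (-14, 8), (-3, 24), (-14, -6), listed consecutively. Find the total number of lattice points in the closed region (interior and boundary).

Using the shoelace formula, 2A = |((-14)·24 − (-3)·8) + ((-3)·(-6) − (-14)·24) + ((-14)·8 − (-14)·(-6))| = 154, so the area is 77.
Summing gcd(|Δx|,|Δy|) over the edges gives the boundary count: gcd(11,16) + gcd(11,30) + gcd(0,14) = 1+1+14 = 16.
Pick's theorem gives I = A − B/2 + 1 = 77 − 16/2 + 1 = 70, so the closed region contains I + B = 70 + 16 = 86 lattice points.

86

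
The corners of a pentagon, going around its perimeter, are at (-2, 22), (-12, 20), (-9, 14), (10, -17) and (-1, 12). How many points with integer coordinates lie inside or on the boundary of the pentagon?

By the shoelace formula, twice the signed area is |((-2)·20 − (-12)·22) + ((-12)·14 − (-9)·20) + ((-9)·(-17) − 10·14) + (10·12 − (-1)·(-17)) + ((-1)·22 − (-2)·12)| = 354, so the area is 177.
The number of boundary lattice points is Σ gcd(|Δx|,|Δy|) = gcd(10,2) + gcd(3,6) + gcd(19,31) + gcd(11,29) + gcd(1,10) = 2+3+1+1+1 = 8.
Pick's theorem gives I = A − B/2 + 1 = 177 − 8/2 + 1 = 174, so the closed region contains I + B = 174 + 8 = 182 lattice points.

182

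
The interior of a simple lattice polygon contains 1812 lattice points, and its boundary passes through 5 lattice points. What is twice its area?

3627

By Pick's theorem, A = I + B/2 − 1 = 1812 + 5/2 − 1 = 3627/2.
Hence 2A = 3627.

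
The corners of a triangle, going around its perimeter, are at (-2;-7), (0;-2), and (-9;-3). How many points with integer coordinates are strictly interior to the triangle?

Using the shoelace formula, 2A = |[(-2)·(-2) − 0·(-7)] + [0·(-3) − (-9)·(-2)] + [(-9)·(-7) − (-2)·(-3)]| = 43, so the area is 43/2.
The number of boundary lattice points is Σ gcd(|Δx|,|Δy|) = gcd(2,5) + gcd(9,1) + gcd(7,4) = 1+1+1 = 3.
Pick's theorem gives I = A − B/2 + 1 = 43/2 − 3/2 + 1 = 21.

21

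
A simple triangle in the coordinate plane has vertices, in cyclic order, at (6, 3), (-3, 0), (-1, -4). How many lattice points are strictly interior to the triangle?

16

Using the shoelace formula, 2A = |(6·0 − (-3)·3) + ((-3)·(-4) − (-1)·0) + ((-1)·3 − 6·(-4))| = 42, so the area is 21.
Along each edge there are gcd(|Δx|,|Δy|)+1 lattice points, so counting each shared vertex once the boundary has gcd(9,3) + gcd(2,4) + gcd(7,7) = 3+2+7 = 12.
By Pick's theorem A = I + B/2 − 1, so I = 21 − 12/2 + 1 = 16.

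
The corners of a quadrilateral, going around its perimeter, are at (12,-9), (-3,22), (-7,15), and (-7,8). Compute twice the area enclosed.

By the shoelace formula, twice the signed area is |[12·22 − (-3)·(-9)] + [(-3)·15 − (-7)·22] + [(-7)·8 − (-7)·15] + [(-7)·(-9) − 12·8]| = 362, so the area is 181.

362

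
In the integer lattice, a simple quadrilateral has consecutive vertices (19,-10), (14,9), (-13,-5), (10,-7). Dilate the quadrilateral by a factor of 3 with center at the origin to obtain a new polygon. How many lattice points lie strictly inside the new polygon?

Using the shoelace formula, 2A = |(19·9 − 14·(-10)) + (14·(-5) − (-13)·9) + ((-13)·(-7) − 10·(-5)) + (10·(-10) − 19·(-7))| = 532, so the area is 266.
The number of boundary lattice points is Σ gcd(|Δx|,|Δy|) = gcd(5,19) + gcd(27,14) + gcd(23,2) + gcd(9,3) = 1+1+1+3 = 6.
Scaling by 3 multiplies the area by 3² = 9 (so the new area is 2394) and multiplies the boundary lattice-point count by 3, giving 18.
By Pick's theorem, the interior count of the dilated polygon is 2394 − 18/2 + 1 = 2386.

2386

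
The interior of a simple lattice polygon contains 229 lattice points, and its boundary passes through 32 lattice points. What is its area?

244

By Pick's theorem, A = I + B/2 − 1 = 229 + 32/2 − 1 = 244.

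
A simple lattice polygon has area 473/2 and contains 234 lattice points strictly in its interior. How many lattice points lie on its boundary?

7

Pick's theorem gives A = I + B/2 − 1, so B = 2(A − I + 1) = 2(473/2 − 234 + 1) = 7.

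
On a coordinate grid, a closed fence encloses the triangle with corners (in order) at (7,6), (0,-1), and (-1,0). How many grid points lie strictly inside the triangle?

Using the shoelace formula, 2A = |(7·(-1) − 0·6) + (0·0 − (-1)·(-1)) + ((-1)·6 − 7·0)| = 14, so the area is 7.
Along each edge there are gcd(|Δx|,|Δy|)+1 lattice points, so counting each shared vertex once the boundary has gcd(7,7) + gcd(1,1) + gcd(8,6) = 7+1+2 = 10.
Pick's theorem gives I = A − B/2 + 1 = 7 − 10/2 + 1 = 3.

3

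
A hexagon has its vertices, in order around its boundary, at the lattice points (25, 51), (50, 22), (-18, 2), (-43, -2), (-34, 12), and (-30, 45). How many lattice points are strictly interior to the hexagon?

By the shoelace formula, twice the signed area is |[25·22 − 50·51] + [50·2 − (-18)·22] + [(-18)·(-2) − (-43)·2] + [(-43)·12 − (-34)·(-2)] + [(-34)·45 − (-30)·12] + [(-30)·51 − 25·45]| = 5791, so the area is 2895.5.
The number of boundary lattice points is Σ gcd(|Δx|,|Δy|) = gcd(25,29) + gcd(68,20) + gcd(25,4) + gcd(9,14) + gcd(4,33) + gcd(55,6) = 1+4+1+1+1+1 = 9.
By Pick's theorem A = I + B/2 − 1, so I = 2895.5 − 9/2 + 1 = 2892.

2892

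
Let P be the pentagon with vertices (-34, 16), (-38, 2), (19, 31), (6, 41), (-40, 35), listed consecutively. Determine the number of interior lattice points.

The shoelace formula gives twice the area as |[(-34)·2 − (-38)·16] + [(-38)·31 − 19·2] + [19·41 − 6·31] + [6·35 − (-40)·41] + [(-40)·16 − (-34)·35]| = 2317, so the area is 1158.5.
Summing gcd(|Δx|,|Δy|) over the edges gives the boundary count: gcd(4,14) + gcd(57,29) + gcd(13,10) + gcd(46,6) + gcd(6,19) = 2+1+1+2+1 = 7.
Pick's theorem gives I = A − B/2 + 1 = 1158.5 − 7/2 + 1 = 1156.

1156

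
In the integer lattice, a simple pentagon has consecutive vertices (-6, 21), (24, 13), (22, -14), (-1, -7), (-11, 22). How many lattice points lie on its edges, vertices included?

6

The number of boundary lattice points is Σ gcd(|Δx|,|Δy|) = gcd(30,8) + gcd(2,27) + gcd(23,7) + gcd(10,29) + gcd(5,1) = 2+1+1+1+1 = 6.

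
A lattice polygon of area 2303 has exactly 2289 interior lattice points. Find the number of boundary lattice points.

30

Pick's theorem gives A = I + B/2 − 1, so B = 2(A − I + 1) = 2(2303 − 2289 + 1) = 30.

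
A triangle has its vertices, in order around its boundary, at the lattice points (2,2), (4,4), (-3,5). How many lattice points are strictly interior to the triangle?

7

The shoelace formula gives twice the area as |(2·4 − 4·2) + (4·5 − (-3)·4) + ((-3)·2 − 2·5)| = 16, so the area is 8.
Along each edge there are gcd(|Δx|,|Δy|)+1 lattice points, so counting each shared vertex once the boundary has gcd(2,2) + gcd(7,1) + gcd(5,3) = 2+1+1 = 4.
By Pick's theorem A = I + B/2 − 1, so I = 8 − 4/2 + 1 = 7.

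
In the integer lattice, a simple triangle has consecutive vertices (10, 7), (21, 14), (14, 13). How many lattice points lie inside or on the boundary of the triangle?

22

The shoelace formula gives twice the area as |(10·14 − 21·7) + (21·13 − 14·14) + (14·7 − 10·13)| = 38, so the area is 19.
Along each edge there are gcd(|Δx|,|Δy|)+1 lattice points, so counting each shared vertex once the boundary has gcd(11,7) + gcd(7,1) + gcd(4,6) = 1+1+2 = 4.
Pick's theorem gives I = A − B/2 + 1 = 19 − 4/2 + 1 = 18, so the closed region contains I + B = 18 + 4 = 22 lattice points.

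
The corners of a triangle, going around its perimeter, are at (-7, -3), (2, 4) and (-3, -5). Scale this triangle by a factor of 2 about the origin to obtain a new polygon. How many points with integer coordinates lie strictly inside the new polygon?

89

Using the shoelace formula, 2A = |((-7)·4 − 2·(-3)) + (2·(-5) − (-3)·4) + ((-3)·(-3) − (-7)·(-5))| = 46, so the area is 23.
The number of boundary lattice points is Σ gcd(|Δx|,|Δy|) = gcd(9,7) + gcd(5,9) + gcd(4,2) = 1+1+2 = 4.
Scaling by 2 multiplies the area by 2² = 4 (so the new area is 92) and multiplies the boundary lattice-point count by 2, giving 8.
By Pick's theorem, the interior count of the dilated polygon is 92 − 8/2 + 1 = 89.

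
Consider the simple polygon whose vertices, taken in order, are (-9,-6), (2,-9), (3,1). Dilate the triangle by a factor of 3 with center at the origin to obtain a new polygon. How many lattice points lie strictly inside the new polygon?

By the shoelace formula, twice the signed area is |[(-9)·(-9) − 2·(-6)] + [2·1 − 3·(-9)] + [3·(-6) − (-9)·1]| = 113, so the area is 56.5.
Summing gcd(|Δx|,|Δy|) over the edges gives the boundary count: gcd(11,3) + gcd(1,10) + gcd(12,7) = 1+1+1 = 3.
Scaling by 3 multiplies the area by 3² = 9 (so the new area is 1017/2) and multiplies the boundary lattice-point count by 3, giving 9.
By Pick's theorem, the interior count of the dilated polygon is 1017/2 − 9/2 + 1 = 505.

505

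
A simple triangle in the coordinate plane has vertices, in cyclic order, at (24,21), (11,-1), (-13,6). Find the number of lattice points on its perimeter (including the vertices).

3

The number of boundary lattice points is Σ gcd(|Δx|,|Δy|) = gcd(13,22) + gcd(24,7) + gcd(37,15) = 1+1+1 = 3.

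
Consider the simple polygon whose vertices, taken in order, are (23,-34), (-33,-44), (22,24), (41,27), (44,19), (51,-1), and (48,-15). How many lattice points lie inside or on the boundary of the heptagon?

2892

By the shoelace formula, twice the signed area is |(23·(-44) − (-33)·(-34)) + ((-33)·24 − 22·(-44)) + (22·27 − 41·24) + (41·19 − 44·27) + (44·(-1) − 51·19) + (51·(-15) − 48·(-1)) + (48·(-34) − 23·(-15))| = 5774, so the area is 2887.
Summing gcd(|Δx|,|Δy|) over the edges gives the boundary count: gcd(56,10) + gcd(55,68) + gcd(19,3) + gcd(3,8) + gcd(7,20) + gcd(3,14) + gcd(25,19) = 2+1+1+1+1+1+1 = 8.
Pick's theorem gives I = A − B/2 + 1 = 2887 − 8/2 + 1 = 2884, so the closed region contains I + B = 2884 + 8 = 2892 lattice points.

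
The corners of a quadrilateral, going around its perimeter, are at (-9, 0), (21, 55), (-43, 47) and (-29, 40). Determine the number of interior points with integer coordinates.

1411

The shoelace formula gives twice the area as |((-9)·55 − 21·0) + (21·47 − (-43)·55) + ((-43)·40 − (-29)·47) + ((-29)·0 − (-9)·40)| = 2860, so the area is 1430.
The number of boundary lattice points is Σ gcd(|Δx|,|Δy|) = gcd(30,55) + gcd(64,8) + gcd(14,7) + gcd(20,40) = 5+8+7+20 = 40.
Pick's theorem gives I = A − B/2 + 1 = 1430 − 40/2 + 1 = 1411.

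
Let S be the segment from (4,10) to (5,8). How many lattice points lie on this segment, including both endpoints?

2

The number of lattice points on a segment between lattice points is gcd(|Δx|,|Δy|) + 1 = gcd(1,2) + 1 = 1 + 1 = 2.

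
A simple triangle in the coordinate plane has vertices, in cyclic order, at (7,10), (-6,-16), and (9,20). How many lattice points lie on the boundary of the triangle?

Along each edge there are gcd(|Δx|,|Δy|)+1 lattice points, so counting each shared vertex once the boundary has gcd(13,26) + gcd(15,36) + gcd(2,10) = 13+3+2 = 18.

18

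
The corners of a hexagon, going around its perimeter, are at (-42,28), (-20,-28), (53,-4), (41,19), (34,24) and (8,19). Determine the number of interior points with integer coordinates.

3140

Using the shoelace formula, 2A = |[(-42)·(-28) − (-20)·28] + [(-20)·(-4) − 53·(-28)] + [53·19 − 41·(-4)] + [41·24 − 34·19] + [34·19 − 8·24] + [8·28 − (-42)·19]| = 6285, so the area is 6285/2.
The number of boundary lattice points is Σ gcd(|Δx|,|Δy|) = gcd(22,56) + gcd(73,24) + gcd(12,23) + gcd(7,5) + gcd(26,5) + gcd(50,9) = 2+1+1+1+1+1 = 7.
Pick's theorem gives I = A − B/2 + 1 = 6285/2 − 7/2 + 1 = 3140.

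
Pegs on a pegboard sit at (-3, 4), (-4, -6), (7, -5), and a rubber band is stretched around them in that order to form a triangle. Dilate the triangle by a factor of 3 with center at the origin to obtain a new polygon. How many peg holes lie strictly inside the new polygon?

By the shoelace formula, twice the signed area is |((-3)·(-6) − (-4)·4) + ((-4)·(-5) − 7·(-6)) + (7·4 − (-3)·(-5))| = 109, so the area is 54.5.
The number of boundary lattice points is Σ gcd(|Δx|,|Δy|) = gcd(1,10) + gcd(11,1) + gcd(10,9) = 1+1+1 = 3.
Scaling by 3 multiplies the area by 3² = 9 (so the new area is 981/2) and multiplies the boundary lattice-point count by 3, giving 9.
By Pick's theorem, the interior count of the dilated polygon is 981/2 − 9/2 + 1 = 487.

487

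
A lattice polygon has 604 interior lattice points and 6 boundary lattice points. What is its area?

606

Pick's theorem states A = I + B/2 − 1, so A = 604 + 6/2 − 1 = 606.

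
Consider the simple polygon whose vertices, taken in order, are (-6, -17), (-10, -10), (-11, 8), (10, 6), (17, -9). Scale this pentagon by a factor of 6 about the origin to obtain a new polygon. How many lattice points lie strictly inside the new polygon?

17644

The shoelace formula gives twice the area as |[(-6)·(-10) − (-10)·(-17)] + [(-10)·8 − (-11)·(-10)] + [(-11)·6 − 10·8] + [10·(-9) − 17·6] + [17·(-17) − (-6)·(-9)]| = 981, so the area is 981/2.
Summing gcd(|Δx|,|Δy|) over the edges gives the boundary count: gcd(4,7) + gcd(1,18) + gcd(21,2) + gcd(7,15) + gcd(23,8) = 1+1+1+1+1 = 5.
Scaling by 6 multiplies the area by 6² = 36 (so the new area is 17658) and multiplies the boundary lattice-point count by 6, giving 30.
By Pick's theorem, the interior count of the dilated polygon is 17658 − 30/2 + 1 = 17644.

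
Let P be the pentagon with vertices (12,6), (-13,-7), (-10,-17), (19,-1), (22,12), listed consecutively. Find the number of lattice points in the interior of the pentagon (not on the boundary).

356

The shoelace formula gives twice the area as |(12·(-7) − (-13)·6) + ((-13)·(-17) − (-10)·(-7)) + ((-10)·(-1) − 19·(-17)) + (19·12 − 22·(-1)) + (22·6 − 12·12)| = 716, so the area is 358.
Summing gcd(|Δx|,|Δy|) over the edges gives the boundary count: gcd(25,13) + gcd(3,10) + gcd(29,16) + gcd(3,13) + gcd(10,6) = 1+1+1+1+2 = 6.
By Pick's theorem A = I + B/2 − 1, so I = 358 − 6/2 + 1 = 356.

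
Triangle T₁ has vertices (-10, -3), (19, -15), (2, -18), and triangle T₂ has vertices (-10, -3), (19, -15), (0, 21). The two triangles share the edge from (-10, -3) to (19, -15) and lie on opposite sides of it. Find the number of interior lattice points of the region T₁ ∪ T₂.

551

The union is the simple quadrilateral with vertices (-10, -3), (2, -18), (19, -15), (0, 21) in order.
The shoelace formula gives twice the area as |((-10)·(-18) − 2·(-3)) + (2·(-15) − 19·(-18)) + (19·21 − 0·(-15)) + (0·(-3) − (-10)·21)| = 1107, so the area is 553.5.
Along each edge there are gcd(|Δx|,|Δy|)+1 lattice points, so counting each shared vertex once the boundary has gcd(12,15) + gcd(17,3) + gcd(19,36) + gcd(10,24) = 3+1+1+2 = 7.
By Pick's theorem I = A − B/2 + 1 = 553.5 − 7/2 + 1 = 551.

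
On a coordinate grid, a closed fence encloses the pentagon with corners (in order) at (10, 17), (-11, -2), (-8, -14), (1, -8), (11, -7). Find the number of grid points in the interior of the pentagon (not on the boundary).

The shoelace formula gives twice the area as |[10·(-2) − (-11)·17] + [(-11)·(-14) − (-8)·(-2)] + [(-8)·(-8) − 1·(-14)] + [1·(-7) − 11·(-8)] + [11·17 − 10·(-7)]| = 721, so the area is 360.5.
Along each edge there are gcd(|Δx|,|Δy|)+1 lattice points, so counting each shared vertex once the boundary has gcd(21,19) + gcd(3,12) + gcd(9,6) + gcd(10,1) + gcd(1,24) = 1+3+3+1+1 = 9.
Pick's theorem gives I = A − B/2 + 1 = 360.5 − 9/2 + 1 = 357.

357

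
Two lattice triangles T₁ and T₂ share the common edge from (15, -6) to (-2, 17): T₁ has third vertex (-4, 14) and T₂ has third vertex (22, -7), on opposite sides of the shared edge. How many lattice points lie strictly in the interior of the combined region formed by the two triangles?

The union is the simple quadrilateral with vertices (15, -6), (-4, 14), (-2, 17), (22, -7) in order.
The shoelace formula gives twice the area as |[15·14 − (-4)·(-6)] + [(-4)·17 − (-2)·14] + [(-2)·(-7) − 22·17] + [22·(-6) − 15·(-7)]| = 241, so the area is 241/2.
Along each edge there are gcd(|Δx|,|Δy|)+1 lattice points, so counting each shared vertex once the boundary has gcd(19,20) + gcd(2,3) + gcd(24,24) + gcd(7,1) = 1+1+24+1 = 27.
By Pick's theorem I = A − B/2 + 1 = 241/2 − 27/2 + 1 = 108.

108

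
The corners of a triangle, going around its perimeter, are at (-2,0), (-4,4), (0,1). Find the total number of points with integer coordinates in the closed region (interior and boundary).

By the shoelace formula, twice the signed area is |((-2)·4 − (-4)·0) + ((-4)·1 − 0·4) + (0·0 − (-2)·1)| = 10, so the area is 5.
Along each edge there are gcd(|Δx|,|Δy|)+1 lattice points, so counting each shared vertex once the boundary has gcd(2,4) + gcd(4,3) + gcd(2,1) = 2+1+1 = 4.
Pick's theorem gives I = A − B/2 + 1 = 5 − 4/2 + 1 = 4, so the closed region contains I + B = 4 + 4 = 8 lattice points.

8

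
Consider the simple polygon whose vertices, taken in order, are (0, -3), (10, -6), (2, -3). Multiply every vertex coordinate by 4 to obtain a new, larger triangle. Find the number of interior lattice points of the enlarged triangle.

Using the shoelace formula, 2A = |(0·(-6) − 10·(-3)) + (10·(-3) − 2·(-6)) + (2·(-3) − 0·(-3))| = 6, so the area is 3.
Summing gcd(|Δx|,|Δy|) over the edges gives the boundary count: gcd(10,3) + gcd(8,3) + gcd(2,0) = 1+1+2 = 4.
Scaling by 4 multiplies the area by 4² = 16 (so the new area is 48) and multiplies the boundary lattice-point count by 4, giving 16.
By Pick's theorem, the interior count of the dilated polygon is 48 − 16/2 + 1 = 41.

41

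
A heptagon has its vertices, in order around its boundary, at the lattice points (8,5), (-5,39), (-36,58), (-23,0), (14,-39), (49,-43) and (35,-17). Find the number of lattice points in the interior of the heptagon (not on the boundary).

2984

The shoelace formula gives twice the area as |[8·39 − (-5)·5] + [(-5)·58 − (-36)·39] + [(-36)·0 − (-23)·58] + [(-23)·(-39) − 14·0] + [14·(-43) − 49·(-39)] + [49·(-17) − 35·(-43)] + [35·5 − 8·(-17)]| = 5974, so the area is 2987.
The number of boundary lattice points is Σ gcd(|Δx|,|Δy|) = gcd(13,34) + gcd(31,19) + gcd(13,58) + gcd(37,39) + gcd(35,4) + gcd(14,26) + gcd(27,22) = 1+1+1+1+1+2+1 = 8.
By Pick's theorem A = I + B/2 − 1, so I = 2987 − 8/2 + 1 = 2984.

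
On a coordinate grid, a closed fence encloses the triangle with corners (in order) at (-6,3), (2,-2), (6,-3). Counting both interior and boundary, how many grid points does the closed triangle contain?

11

The shoelace formula gives twice the area as |[(-6)·(-2) − 2·3] + [2·(-3) − 6·(-2)] + [6·3 − (-6)·(-3)]| = 12, so the area is 6.
Along each edge there are gcd(|Δx|,|Δy|)+1 lattice points, so counting each shared vertex once the boundary has gcd(8,5) + gcd(4,1) + gcd(12,6) = 1+1+6 = 8.
Pick's theorem gives I = A − B/2 + 1 = 6 − 8/2 + 1 = 3, so the closed region contains I + B = 3 + 8 = 11 lattice points.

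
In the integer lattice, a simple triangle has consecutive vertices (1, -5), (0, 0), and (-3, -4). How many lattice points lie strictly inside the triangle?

Using the shoelace formula, 2A = |[1·0 − 0·(-5)] + [0·(-4) − (-3)·0] + [(-3)·(-5) − 1·(-4)]| = 19, so the area is 19/2.
The number of boundary lattice points is Σ gcd(|Δx|,|Δy|) = gcd(1,5) + gcd(3,4) + gcd(4,1) = 1+1+1 = 3.
Pick's theorem gives I = A − B/2 + 1 = 19/2 − 3/2 + 1 = 9.

9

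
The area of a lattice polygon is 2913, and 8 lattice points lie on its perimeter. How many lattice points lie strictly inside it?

Pick's theorem A = I + B/2 − 1 rearranges to I = A − B/2 + 1 = 2913 − 8/2 + 1 = 2910.

2910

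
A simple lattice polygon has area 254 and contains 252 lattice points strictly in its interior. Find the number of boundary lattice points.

Pick's theorem gives A = I + B/2 − 1, so B = 2(A − I + 1) = 2(254 − 252 + 1) = 6.

6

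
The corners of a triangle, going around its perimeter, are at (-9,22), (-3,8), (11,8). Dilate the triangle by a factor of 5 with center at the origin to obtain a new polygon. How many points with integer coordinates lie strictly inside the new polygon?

By the shoelace formula, twice the signed area is |((-9)·8 − (-3)·22) + ((-3)·8 − 11·8) + (11·22 − (-9)·8)| = 196, so the area is 98.
Summing gcd(|Δx|,|Δy|) over the edges gives the boundary count: gcd(6,14) + gcd(14,0) + gcd(20,14) = 2+14+2 = 18.
Scaling by 5 multiplies the area by 5² = 25 (so the new area is 2450) and multiplies the boundary lattice-point count by 5, giving 90.
By Pick's theorem, the interior count of the dilated polygon is 2450 − 90/2 + 1 = 2406.

2406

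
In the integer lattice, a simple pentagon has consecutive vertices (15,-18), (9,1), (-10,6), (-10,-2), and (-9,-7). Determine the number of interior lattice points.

Using the shoelace formula, 2A = |[15·1 − 9·(-18)] + [9·6 − (-10)·1] + [(-10)·(-2) − (-10)·6] + [(-10)·(-7) − (-9)·(-2)] + [(-9)·(-18) − 15·(-7)]| = 640, so the area is 320.
The number of boundary lattice points is Σ gcd(|Δx|,|Δy|) = gcd(6,19) + gcd(19,5) + gcd(0,8) + gcd(1,5) + gcd(24,11) = 1+1+8+1+1 = 12.
Pick's theorem gives I = A − B/2 + 1 = 320 − 12/2 + 1 = 315.

315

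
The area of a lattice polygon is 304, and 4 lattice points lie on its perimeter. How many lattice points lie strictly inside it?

303

Pick's theorem A = I + B/2 − 1 rearranges to I = A − B/2 + 1 = 304 − 4/2 + 1 = 303.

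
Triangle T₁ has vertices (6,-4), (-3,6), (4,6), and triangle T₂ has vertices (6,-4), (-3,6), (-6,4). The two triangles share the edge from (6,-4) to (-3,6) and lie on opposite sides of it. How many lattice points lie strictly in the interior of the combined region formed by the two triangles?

53

The union is the simple quadrilateral with vertices (6,-4), (4,6), (-3,6), (-6,4) in order.
Using the shoelace formula, 2A = |(6·6 − 4·(-4)) + (4·6 − (-3)·6) + ((-3)·4 − (-6)·6) + ((-6)·(-4) − 6·4)| = 118, so the area is 59.
Along each edge there are gcd(|Δx|,|Δy|)+1 lattice points, so counting each shared vertex once the boundary has gcd(2,10) + gcd(7,0) + gcd(3,2) + gcd(12,8) = 2+7+1+4 = 14.
By Pick's theorem I = A − B/2 + 1 = 59 − 14/2 + 1 = 53.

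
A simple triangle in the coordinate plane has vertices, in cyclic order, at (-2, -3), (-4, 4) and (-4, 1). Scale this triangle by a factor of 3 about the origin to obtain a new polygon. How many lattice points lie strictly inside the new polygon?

19

The shoelace formula gives twice the area as |[(-2)·4 − (-4)·(-3)] + [(-4)·1 − (-4)·4] + [(-4)·(-3) − (-2)·1]| = 6, so the area is 3.
Along each edge there are gcd(|Δx|,|Δy|)+1 lattice points, so counting each shared vertex once the boundary has gcd(2,7) + gcd(0,3) + gcd(2,4) = 1+3+2 = 6.
Scaling by 3 multiplies the area by 3² = 9 (so the new area is 27) and multiplies the boundary lattice-point count by 3, giving 18.
By Pick's theorem, the interior count of the dilated polygon is 27 − 18/2 + 1 = 19.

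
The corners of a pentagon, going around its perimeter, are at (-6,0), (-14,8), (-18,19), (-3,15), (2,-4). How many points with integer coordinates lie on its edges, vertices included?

15

The number of boundary lattice points is Σ gcd(|Δx|,|Δy|) = gcd(8,8) + gcd(4,11) + gcd(15,4) + gcd(5,19) + gcd(8,4) = 8+1+1+1+4 = 15.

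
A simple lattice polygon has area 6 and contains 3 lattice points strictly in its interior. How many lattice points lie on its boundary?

8

Pick's theorem gives A = I + B/2 − 1, so B = 2(A − I + 1) = 2(6 − 3 + 1) = 8.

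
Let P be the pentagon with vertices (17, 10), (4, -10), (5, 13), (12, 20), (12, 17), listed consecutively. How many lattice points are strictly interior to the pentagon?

179

Using the shoelace formula, 2A = |[17·(-10) − 4·10] + [4·13 − 5·(-10)] + [5·20 − 12·13] + [12·17 − 12·20] + [12·10 − 17·17]| = 369, so the area is 369/2.
The number of boundary lattice points is Σ gcd(|Δx|,|Δy|) = gcd(13,20) + gcd(1,23) + gcd(7,7) + gcd(0,3) + gcd(5,7) = 1+1+7+3+1 = 13.
Pick's theorem gives I = A − B/2 + 1 = 369/2 − 13/2 + 1 = 179.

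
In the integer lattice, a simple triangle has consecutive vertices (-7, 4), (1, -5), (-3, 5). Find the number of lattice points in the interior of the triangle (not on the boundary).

21

Using the shoelace formula, 2A = |((-7)·(-5) − 1·4) + (1·5 − (-3)·(-5)) + ((-3)·4 − (-7)·5)| = 44, so the area is 22.
Summing gcd(|Δx|,|Δy|) over the edges gives the boundary count: gcd(8,9) + gcd(4,10) + gcd(4,1) = 1+2+1 = 4.
By Pick's theorem A = I + B/2 − 1, so I = 22 − 4/2 + 1 = 21.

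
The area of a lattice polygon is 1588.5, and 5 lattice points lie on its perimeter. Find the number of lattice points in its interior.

From Pick's theorem, I = A − B/2 + 1 = 1588.5 − 5/2 + 1 = 1587.

1587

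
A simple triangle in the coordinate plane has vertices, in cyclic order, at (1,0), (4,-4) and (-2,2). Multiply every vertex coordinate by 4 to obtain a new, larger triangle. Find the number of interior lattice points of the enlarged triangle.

The shoelace formula gives twice the area as |(1·(-4) − 4·0) + (4·2 − (-2)·(-4)) + ((-2)·0 − 1·2)| = 6, so the area is 3.
Summing gcd(|Δx|,|Δy|) over the edges gives the boundary count: gcd(3,4) + gcd(6,6) + gcd(3,2) = 1+6+1 = 8.
Scaling by 4 multiplies the area by 4² = 16 (so the new area is 48) and multiplies the boundary lattice-point count by 4, giving 32.
By Pick's theorem, the interior count of the dilated polygon is 48 − 32/2 + 1 = 33.

33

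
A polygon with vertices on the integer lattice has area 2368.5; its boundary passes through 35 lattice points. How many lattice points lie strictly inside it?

Pick's theorem A = I + B/2 − 1 rearranges to I = A − B/2 + 1 = 2368.5 − 35/2 + 1 = 2352.

2352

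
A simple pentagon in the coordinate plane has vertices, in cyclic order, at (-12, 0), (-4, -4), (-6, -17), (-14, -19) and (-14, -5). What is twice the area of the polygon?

288

The shoelace formula gives twice the area as |((-12)·(-4) − (-4)·0) + ((-4)·(-17) − (-6)·(-4)) + ((-6)·(-19) − (-14)·(-17)) + ((-14)·(-5) − (-14)·(-19)) + ((-14)·0 − (-12)·(-5))| = 288, so the area is 144.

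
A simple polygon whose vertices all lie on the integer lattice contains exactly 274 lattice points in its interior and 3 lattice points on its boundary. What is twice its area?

Pick's theorem states A = I + B/2 − 1, so A = 274 + 3/2 − 1 = 549/2.
Hence 2A = 549.

549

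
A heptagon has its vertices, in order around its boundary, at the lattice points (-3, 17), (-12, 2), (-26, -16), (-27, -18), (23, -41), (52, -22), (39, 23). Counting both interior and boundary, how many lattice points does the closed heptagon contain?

By the shoelace formula, twice the signed area is |[(-3)·2 − (-12)·17] + [(-12)·(-16) − (-26)·2] + [(-26)·(-18) − (-27)·(-16)] + [(-27)·(-41) − 23·(-18)] + [23·(-22) − 52·(-41)] + [52·23 − 39·(-22)] + [39·17 − (-3)·23]| = 6411, so the area is 6411/2.
Along each edge there are gcd(|Δx|,|Δy|)+1 lattice points, so counting each shared vertex once the boundary has gcd(9,15) + gcd(14,18) + gcd(1,2) + gcd(50,23) + gcd(29,19) + gcd(13,45) + gcd(42,6) = 3+2+1+1+1+1+6 = 15.
Pick's theorem gives I = A − B/2 + 1 = 6411/2 − 15/2 + 1 = 3199, so the closed region contains I + B = 3199 + 15 = 3214 lattice points.

3214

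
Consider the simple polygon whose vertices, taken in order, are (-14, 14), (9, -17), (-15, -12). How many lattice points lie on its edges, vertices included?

3

Along each edge there are gcd(|Δx|,|Δy|)+1 lattice points, so counting each shared vertex once the boundary has gcd(23,31) + gcd(24,5) + gcd(1,26) = 1+1+1 = 3.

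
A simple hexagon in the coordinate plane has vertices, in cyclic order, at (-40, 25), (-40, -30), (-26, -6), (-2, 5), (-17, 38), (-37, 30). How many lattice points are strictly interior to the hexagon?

1317

By the shoelace formula, twice the signed area is |[(-40)·(-30) − (-40)·25] + [(-40)·(-6) − (-26)·(-30)] + [(-26)·5 − (-2)·(-6)] + [(-2)·38 − (-17)·5] + [(-17)·30 − (-37)·38] + [(-37)·25 − (-40)·30]| = 2698, so the area is 1349.
Along each edge there are gcd(|Δx|,|Δy|)+1 lattice points, so counting each shared vertex once the boundary has gcd(0,55) + gcd(14,24) + gcd(24,11) + gcd(15,33) + gcd(20,8) + gcd(3,5) = 55+2+1+3+4+1 = 66.
By Pick's theorem A = I + B/2 − 1, so I = 1349 − 66/2 + 1 = 1317.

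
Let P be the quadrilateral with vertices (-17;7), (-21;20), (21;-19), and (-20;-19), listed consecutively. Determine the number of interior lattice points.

By the shoelace formula, twice the signed area is |[(-17)·20 − (-21)·7] + [(-21)·(-19) − 21·20] + [21·(-19) − (-20)·(-19)] + [(-20)·7 − (-17)·(-19)]| = 1456, so the area is 728.
The number of boundary lattice points is Σ gcd(|Δx|,|Δy|) = gcd(4,13) + gcd(42,39) + gcd(41,0) + gcd(3,26) = 1+3+41+1 = 46.
By Pick's theorem A = I + B/2 − 1, so I = 728 − 46/2 + 1 = 706.

706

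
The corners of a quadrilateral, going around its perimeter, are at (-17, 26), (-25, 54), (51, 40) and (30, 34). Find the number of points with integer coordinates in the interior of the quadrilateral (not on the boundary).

1061

The shoelace formula gives twice the area as |((-17)·54 − (-25)·26) + ((-25)·40 − 51·54) + (51·34 − 30·40) + (30·26 − (-17)·34)| = 2130, so the area is 1065.
The number of boundary lattice points is Σ gcd(|Δx|,|Δy|) = gcd(8,28) + gcd(76,14) + gcd(21,6) + gcd(47,8) = 4+2+3+1 = 10.
Pick's theorem gives I = A − B/2 + 1 = 1065 − 10/2 + 1 = 1061.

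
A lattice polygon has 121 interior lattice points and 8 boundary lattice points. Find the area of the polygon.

By Pick's theorem, A = I + B/2 − 1 = 121 + 8/2 − 1 = 124.

124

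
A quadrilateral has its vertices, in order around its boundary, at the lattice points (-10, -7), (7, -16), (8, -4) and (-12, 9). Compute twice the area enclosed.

507

By the shoelace formula, twice the signed area is |[(-10)·(-16) − 7·(-7)] + [7·(-4) − 8·(-16)] + [8·9 − (-12)·(-4)] + [(-12)·(-7) − (-10)·9]| = 507, so the area is 253.5.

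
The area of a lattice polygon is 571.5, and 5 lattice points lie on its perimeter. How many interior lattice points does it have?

570

From Pick's theorem, I = A − B/2 + 1 = 571.5 − 5/2 + 1 = 570.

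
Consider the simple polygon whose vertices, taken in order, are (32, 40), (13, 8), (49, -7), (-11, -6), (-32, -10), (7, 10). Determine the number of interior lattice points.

740

The shoelace formula gives twice the area as |[32·8 − 13·40] + [13·(-7) − 49·8] + [49·(-6) − (-11)·(-7)] + [(-11)·(-10) − (-32)·(-6)] + [(-32)·10 − 7·(-10)] + [7·40 − 32·10]| = 1490, so the area is 745.
Along each edge there are gcd(|Δx|,|Δy|)+1 lattice points, so counting each shared vertex once the boundary has gcd(19,32) + gcd(36,15) + gcd(60,1) + gcd(21,4) + gcd(39,20) + gcd(25,30) = 1+3+1+1+1+5 = 12.
By Pick's theorem A = I + B/2 − 1, so I = 745 − 12/2 + 1 = 740.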